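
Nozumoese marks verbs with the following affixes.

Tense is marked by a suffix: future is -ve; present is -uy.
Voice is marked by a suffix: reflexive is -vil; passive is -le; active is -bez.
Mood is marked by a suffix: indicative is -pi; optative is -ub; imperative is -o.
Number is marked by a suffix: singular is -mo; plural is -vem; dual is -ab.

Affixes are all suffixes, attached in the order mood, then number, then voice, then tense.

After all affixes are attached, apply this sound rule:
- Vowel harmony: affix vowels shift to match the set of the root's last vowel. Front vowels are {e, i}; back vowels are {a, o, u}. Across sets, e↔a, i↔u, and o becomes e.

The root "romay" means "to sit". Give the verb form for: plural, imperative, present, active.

Attach mood imperative -o → romayo.
Attach number plural -vem → romayovem.
Attach voice active -bez → romayovembez.
Attach tense present -uy → romayovembezuy.
Apply vowel harmony: romayovembezuy → romayovambazuy.

romayovambazuy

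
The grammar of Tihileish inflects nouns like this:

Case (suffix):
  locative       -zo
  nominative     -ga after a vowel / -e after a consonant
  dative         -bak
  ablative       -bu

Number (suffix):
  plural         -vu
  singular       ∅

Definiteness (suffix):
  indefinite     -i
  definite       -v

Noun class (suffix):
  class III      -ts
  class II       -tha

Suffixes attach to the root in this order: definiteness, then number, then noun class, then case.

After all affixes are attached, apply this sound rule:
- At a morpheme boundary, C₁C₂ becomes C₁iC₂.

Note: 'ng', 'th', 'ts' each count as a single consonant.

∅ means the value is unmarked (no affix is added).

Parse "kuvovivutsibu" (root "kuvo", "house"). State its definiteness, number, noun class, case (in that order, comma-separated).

definite, plural, class III, ablative

Segment: kuvo-v-vu-ts-bu.
definiteness: -v → definite.
number: -vu → plural.
noun class: -ts → class III.
case: -bu → ablative.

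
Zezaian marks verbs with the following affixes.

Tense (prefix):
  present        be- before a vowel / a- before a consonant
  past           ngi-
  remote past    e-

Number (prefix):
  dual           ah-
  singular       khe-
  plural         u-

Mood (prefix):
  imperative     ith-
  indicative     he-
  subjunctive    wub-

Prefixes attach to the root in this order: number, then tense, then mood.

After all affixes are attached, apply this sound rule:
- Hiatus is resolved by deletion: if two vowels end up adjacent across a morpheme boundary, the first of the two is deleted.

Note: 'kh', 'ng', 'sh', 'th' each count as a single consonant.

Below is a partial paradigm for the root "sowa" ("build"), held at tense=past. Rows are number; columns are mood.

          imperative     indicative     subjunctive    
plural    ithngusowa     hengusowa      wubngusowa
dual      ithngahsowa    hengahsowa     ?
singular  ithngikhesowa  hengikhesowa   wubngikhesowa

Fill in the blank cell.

wubngahsowa

Attach number dual ah- → ahsowa.
Attach tense past ngi- → ngiahsowa.
Attach mood subjunctive wub- → wubngiahsowa.
Apply vowel deletion: wubngiahsowa → wubngahsowa.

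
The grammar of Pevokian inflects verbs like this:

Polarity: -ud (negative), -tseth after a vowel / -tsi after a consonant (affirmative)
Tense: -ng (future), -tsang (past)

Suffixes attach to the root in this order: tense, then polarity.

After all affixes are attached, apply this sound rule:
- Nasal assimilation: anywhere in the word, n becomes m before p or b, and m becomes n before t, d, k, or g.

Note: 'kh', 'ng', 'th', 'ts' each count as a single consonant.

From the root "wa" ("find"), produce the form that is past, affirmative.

watsangtsi

Attach tense past -tsang → watsang.
Attach polarity affirmative -tsi (after consonant 'ng') → watsangtsi.
Nasal assimilation: no change.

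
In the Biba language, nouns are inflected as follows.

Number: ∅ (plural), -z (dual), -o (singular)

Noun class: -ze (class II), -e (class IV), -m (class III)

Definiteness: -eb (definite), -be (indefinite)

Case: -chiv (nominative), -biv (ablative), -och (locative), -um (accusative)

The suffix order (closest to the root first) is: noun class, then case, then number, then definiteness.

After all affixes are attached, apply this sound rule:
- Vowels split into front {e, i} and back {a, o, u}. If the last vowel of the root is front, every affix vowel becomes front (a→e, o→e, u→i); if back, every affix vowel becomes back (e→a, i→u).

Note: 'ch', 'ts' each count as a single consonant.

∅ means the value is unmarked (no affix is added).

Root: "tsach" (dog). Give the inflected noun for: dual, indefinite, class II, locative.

tsachzaochzba

Attach noun class class II -ze → tsachze.
Attach case locative -och → tsachzeoch.
Attach number dual -z → tsachzeochz.
Attach definiteness indefinite -be → tsachzeochzbe.
Apply vowel harmony: tsachzeochzbe → tsachzaochzba.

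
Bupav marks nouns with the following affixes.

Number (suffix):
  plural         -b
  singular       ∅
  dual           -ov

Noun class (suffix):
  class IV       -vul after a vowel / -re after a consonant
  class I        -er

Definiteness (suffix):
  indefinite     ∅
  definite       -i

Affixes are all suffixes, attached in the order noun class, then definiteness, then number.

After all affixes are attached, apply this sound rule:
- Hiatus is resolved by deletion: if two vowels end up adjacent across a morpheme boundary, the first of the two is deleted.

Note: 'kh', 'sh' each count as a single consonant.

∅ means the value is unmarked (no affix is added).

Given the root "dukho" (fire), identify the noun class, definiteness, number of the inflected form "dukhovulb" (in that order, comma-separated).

Segment: dukho-vul-b.
noun class: -vul/re → class IV.
definiteness: ∅ → indefinite.
number: -b → plural.

class IV, indefinite, plural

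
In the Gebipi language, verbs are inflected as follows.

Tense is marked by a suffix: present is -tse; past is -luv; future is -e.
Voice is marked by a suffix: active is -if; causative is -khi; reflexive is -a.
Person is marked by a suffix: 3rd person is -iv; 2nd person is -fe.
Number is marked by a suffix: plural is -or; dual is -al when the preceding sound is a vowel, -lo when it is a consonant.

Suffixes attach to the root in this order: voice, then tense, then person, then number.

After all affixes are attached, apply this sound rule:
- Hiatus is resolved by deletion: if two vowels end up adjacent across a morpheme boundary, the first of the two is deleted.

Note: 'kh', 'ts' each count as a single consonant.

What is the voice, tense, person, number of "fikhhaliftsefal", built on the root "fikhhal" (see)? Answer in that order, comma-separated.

Segment: fikhhal-if-tse-fe-al.
voice: -if → active.
tense: -tse → present.
person: -fe → 2nd person.
number: -al/lo → dual.

active, present, 2nd person, dual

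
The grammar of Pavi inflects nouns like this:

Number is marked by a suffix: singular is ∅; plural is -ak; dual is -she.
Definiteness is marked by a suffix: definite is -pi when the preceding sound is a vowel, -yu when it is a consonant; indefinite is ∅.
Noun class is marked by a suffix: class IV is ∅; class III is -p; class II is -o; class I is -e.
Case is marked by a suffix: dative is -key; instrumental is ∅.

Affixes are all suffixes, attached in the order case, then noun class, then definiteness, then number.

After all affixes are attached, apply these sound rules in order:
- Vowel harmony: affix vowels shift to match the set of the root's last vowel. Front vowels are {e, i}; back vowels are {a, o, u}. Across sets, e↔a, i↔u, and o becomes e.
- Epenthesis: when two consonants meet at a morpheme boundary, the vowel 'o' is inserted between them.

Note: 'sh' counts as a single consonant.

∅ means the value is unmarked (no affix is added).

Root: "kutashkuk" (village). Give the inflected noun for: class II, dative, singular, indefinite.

kutashkukokayo

Attach case dative -key → kutashkukkey.
Attach noun class class II -o → kutashkukkeyo.
definiteness = indefinite: zero marking, form stays kutashkukkeyo.
number = singular: zero marking, form stays kutashkukkeyo.
Apply vowel harmony: kutashkukkeyo → kutashkukkayo.
Apply epenthesis: kutashkukkayo → kutashkukokayo.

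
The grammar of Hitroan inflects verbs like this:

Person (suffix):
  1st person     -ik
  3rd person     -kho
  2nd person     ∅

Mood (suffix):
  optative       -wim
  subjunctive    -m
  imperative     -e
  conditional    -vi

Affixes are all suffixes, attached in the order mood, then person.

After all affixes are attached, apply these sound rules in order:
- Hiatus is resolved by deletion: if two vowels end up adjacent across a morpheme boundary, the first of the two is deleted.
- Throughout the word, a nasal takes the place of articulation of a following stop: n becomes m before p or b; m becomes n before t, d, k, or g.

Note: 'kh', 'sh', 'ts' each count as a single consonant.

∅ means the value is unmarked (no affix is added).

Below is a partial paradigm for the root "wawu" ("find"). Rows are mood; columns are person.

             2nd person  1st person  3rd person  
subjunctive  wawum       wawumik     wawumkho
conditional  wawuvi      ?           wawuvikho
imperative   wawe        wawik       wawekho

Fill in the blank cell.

wawuvik

Attach mood conditional -vi → wawuvi.
Attach person 1st person -ik → wawuviik.
Apply vowel deletion: wawuviik → wawuvik.
Nasal assimilation: no change.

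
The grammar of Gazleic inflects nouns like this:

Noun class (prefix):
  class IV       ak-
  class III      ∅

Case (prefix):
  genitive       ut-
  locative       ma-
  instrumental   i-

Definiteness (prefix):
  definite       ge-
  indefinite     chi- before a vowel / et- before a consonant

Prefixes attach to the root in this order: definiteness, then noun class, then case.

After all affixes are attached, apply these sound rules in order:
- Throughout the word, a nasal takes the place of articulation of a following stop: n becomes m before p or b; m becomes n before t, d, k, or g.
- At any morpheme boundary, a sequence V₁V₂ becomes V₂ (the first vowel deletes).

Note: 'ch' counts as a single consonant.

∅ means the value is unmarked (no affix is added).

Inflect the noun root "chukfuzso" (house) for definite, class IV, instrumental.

Attach definiteness definite ge- → gechukfuzso.
Attach noun class class IV ak- → akgechukfuzso.
Attach case instrumental i- → iakgechukfuzso.
Nasal assimilation: no change.
Apply vowel deletion: iakgechukfuzso → akgechukfuzso.

akgechukfuzso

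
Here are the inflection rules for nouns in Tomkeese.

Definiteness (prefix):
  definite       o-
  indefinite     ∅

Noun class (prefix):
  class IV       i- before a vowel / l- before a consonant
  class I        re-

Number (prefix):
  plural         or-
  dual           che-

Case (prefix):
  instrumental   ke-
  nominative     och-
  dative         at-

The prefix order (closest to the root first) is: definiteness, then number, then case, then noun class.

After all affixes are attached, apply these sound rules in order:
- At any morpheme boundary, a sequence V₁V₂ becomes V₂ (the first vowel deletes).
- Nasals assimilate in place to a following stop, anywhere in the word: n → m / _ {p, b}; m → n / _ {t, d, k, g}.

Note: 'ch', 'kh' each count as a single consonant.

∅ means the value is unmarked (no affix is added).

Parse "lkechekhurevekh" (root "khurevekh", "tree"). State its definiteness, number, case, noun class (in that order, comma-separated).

Segment: l-ke-che-khurevekh.
definiteness: ∅ → indefinite.
number: che- → dual.
case: ke- → instrumental.
noun class: i/l- → class IV.

indefinite, dual, instrumental, class IV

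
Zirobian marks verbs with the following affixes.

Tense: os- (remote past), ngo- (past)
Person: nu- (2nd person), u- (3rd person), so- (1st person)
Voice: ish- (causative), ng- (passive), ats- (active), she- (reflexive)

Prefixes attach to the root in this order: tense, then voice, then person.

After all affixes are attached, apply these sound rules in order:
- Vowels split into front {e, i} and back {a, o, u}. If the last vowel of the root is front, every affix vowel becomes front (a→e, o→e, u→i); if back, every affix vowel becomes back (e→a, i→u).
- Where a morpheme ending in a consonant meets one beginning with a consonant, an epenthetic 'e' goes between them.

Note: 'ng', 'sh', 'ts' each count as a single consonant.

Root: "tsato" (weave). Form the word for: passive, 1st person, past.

Attach tense past ngo- → ngotsato.
Attach voice passive ng- → ngngotsato.
Attach person 1st person so- → songngotsato.
Vowel harmony: no change.
Apply epenthesis: songngotsato → songengotsato.

songengotsato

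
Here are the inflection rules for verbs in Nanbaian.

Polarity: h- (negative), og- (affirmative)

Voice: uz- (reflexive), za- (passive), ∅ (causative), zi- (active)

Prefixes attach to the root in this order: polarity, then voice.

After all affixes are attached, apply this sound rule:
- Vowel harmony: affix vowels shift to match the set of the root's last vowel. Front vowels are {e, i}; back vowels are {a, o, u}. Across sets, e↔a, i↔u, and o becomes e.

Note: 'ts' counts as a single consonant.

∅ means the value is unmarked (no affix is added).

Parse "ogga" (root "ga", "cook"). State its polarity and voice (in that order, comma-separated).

affirmative, causative

Segment: og-ga.
polarity: og- → affirmative.
voice: ∅ → causative.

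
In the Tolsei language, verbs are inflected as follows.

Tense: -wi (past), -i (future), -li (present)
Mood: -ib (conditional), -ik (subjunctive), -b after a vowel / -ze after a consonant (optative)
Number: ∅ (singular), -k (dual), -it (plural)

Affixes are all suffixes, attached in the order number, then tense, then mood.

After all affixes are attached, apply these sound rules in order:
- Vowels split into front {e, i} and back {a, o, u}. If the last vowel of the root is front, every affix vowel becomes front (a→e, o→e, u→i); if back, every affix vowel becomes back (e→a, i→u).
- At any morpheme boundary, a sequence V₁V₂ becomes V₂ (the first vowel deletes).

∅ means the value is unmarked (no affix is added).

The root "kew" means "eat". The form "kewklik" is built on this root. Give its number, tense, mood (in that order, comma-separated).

Segment: kew-k-li-ik.
number: -k → dual.
tense: -li → present.
mood: -ik → subjunctive.

dual, present, subjunctive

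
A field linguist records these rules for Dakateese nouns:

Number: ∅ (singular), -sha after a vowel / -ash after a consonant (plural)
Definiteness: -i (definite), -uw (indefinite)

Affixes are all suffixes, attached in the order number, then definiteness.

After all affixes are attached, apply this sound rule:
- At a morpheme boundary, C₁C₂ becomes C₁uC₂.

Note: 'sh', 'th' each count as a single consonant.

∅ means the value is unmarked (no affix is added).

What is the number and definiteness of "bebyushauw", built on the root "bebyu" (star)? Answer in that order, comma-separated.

plural, indefinite

Segment: bebyu-sha-uw.
number: -sha/ash → plural.
definiteness: -uw → indefinite.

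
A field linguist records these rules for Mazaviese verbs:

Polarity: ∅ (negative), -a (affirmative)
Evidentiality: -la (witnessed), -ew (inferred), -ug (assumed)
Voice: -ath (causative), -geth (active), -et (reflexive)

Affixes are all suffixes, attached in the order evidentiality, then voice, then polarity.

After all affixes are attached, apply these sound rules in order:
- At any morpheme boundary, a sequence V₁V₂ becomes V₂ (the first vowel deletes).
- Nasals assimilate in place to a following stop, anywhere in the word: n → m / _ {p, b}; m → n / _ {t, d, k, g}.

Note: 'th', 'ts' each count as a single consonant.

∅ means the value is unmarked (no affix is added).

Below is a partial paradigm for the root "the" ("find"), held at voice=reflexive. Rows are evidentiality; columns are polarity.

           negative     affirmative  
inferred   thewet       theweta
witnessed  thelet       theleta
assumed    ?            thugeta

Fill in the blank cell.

Attach evidentiality assumed -ug → theug.
Attach voice reflexive -et → theuget.
polarity = negative: zero marking, form stays theuget.
Apply vowel deletion: theuget → thuget.
Nasal assimilation: no change.

thuget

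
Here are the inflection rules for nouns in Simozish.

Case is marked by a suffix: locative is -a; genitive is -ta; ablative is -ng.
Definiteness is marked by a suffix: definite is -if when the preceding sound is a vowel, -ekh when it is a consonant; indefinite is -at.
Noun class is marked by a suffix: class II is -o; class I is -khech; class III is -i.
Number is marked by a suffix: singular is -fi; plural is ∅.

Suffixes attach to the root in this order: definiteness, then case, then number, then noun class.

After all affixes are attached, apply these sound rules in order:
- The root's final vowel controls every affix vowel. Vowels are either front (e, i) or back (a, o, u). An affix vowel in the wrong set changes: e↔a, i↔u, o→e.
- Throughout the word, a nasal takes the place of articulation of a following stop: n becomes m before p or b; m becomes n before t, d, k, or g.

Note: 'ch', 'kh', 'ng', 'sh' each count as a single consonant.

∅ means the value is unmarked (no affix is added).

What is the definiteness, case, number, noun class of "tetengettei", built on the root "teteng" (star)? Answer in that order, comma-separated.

indefinite, genitive, plural, class III

Segment: teteng-at-ta-i.
definiteness: -at → indefinite.
case: -ta → genitive.
number: ∅ → plural.
noun class: -i → class III.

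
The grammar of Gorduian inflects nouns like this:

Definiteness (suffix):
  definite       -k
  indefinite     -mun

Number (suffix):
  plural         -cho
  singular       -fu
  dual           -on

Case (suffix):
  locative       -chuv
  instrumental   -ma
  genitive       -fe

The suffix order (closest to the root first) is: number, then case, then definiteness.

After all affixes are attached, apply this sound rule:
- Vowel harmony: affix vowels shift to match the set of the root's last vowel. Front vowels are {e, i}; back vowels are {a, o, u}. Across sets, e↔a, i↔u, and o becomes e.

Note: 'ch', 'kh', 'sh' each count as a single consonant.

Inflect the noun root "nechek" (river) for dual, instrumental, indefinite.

Attach number dual -on → nechekon.
Attach case instrumental -ma → nechekonma.
Attach definiteness indefinite -mun → nechekonmamun.
Apply vowel harmony: nechekonmamun → nechekenmemin.

nechekenmemin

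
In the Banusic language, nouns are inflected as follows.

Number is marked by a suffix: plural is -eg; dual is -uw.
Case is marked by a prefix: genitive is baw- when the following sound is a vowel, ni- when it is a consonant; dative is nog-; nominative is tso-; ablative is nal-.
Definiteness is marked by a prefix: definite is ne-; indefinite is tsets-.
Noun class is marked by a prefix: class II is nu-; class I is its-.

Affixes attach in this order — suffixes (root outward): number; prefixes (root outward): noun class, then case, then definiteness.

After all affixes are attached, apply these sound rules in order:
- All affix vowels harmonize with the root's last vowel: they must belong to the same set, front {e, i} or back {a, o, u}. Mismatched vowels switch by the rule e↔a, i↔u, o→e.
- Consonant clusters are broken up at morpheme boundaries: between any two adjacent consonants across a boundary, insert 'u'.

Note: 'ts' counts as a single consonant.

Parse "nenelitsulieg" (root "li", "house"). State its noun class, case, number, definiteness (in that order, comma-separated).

Segment: ne-nal-its-li-eg.
noun class: its- → class I.
case: nal- → ablative.
number: -eg → plural.
definiteness: ne- → definite.

class I, ablative, plural, definite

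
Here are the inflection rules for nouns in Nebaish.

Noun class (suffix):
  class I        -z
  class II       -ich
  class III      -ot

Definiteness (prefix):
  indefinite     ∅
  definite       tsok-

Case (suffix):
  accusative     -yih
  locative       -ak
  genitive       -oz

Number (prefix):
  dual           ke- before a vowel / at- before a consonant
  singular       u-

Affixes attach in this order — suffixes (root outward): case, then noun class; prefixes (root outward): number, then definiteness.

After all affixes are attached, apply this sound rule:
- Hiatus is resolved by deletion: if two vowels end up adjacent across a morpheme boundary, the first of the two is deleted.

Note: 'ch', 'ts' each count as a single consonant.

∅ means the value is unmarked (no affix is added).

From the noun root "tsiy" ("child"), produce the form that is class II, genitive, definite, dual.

Attach case genitive -oz → tsiyoz.
Attach number dual at- (before consonant 'ts') → attsiyoz.
Attach noun class class II -ich → attsiyozich.
Attach definiteness definite tsok- → tsokattsiyozich.
Vowel deletion: no change.

tsokattsiyozich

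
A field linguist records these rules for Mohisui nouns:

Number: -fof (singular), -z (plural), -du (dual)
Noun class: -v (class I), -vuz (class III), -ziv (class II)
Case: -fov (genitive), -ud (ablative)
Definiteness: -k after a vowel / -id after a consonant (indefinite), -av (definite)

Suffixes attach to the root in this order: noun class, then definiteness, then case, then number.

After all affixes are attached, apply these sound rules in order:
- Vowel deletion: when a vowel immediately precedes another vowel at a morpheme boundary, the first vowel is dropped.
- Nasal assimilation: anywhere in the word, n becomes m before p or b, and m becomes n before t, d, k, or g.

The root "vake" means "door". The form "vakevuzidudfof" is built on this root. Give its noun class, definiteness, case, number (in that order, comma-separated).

Segment: vake-vuz-id-ud-fof.
noun class: -vuz → class III.
definiteness: -k/id → indefinite.
case: -ud → ablative.
number: -fof → singular.

class III, indefinite, ablative, singular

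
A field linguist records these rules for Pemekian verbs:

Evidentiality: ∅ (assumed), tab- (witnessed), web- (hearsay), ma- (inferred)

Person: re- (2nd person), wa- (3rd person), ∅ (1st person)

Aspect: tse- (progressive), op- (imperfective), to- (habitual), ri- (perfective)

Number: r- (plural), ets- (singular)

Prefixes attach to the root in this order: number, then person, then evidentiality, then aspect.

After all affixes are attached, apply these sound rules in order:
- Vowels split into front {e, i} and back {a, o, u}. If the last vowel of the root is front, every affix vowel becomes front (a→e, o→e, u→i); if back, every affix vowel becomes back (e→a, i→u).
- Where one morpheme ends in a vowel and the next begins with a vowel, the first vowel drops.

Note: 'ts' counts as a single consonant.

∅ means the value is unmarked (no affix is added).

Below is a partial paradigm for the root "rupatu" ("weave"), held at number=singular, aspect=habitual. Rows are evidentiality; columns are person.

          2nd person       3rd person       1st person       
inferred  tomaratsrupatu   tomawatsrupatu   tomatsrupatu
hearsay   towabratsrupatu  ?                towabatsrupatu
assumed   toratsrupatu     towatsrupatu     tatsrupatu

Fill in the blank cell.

Attach number singular ets- → etsrupatu.
Attach person 3rd person wa- → waetsrupatu.
Attach evidentiality hearsay web- → webwaetsrupatu.
Attach aspect habitual to- → towebwaetsrupatu.
Apply vowel harmony: towebwaetsrupatu → towabwaatsrupatu.
Apply vowel deletion: towabwaatsrupatu → towabwatsrupatu.

towabwatsrupatu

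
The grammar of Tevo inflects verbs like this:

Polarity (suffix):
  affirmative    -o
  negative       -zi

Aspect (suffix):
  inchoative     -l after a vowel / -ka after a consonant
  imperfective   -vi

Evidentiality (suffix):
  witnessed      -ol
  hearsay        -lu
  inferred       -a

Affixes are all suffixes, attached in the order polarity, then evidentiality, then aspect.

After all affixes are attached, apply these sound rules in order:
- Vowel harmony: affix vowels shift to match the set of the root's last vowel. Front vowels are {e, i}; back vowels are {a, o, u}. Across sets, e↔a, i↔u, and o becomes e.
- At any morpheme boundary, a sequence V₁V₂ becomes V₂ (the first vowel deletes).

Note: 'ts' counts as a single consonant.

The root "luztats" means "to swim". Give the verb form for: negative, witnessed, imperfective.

Attach polarity negative -zi → luztatszi.
Attach evidentiality witnessed -ol → luztatsziol.
Attach aspect imperfective -vi → luztatsziolvi.
Apply vowel harmony: luztatsziolvi → luztatszuolvu.
Apply vowel deletion: luztatszuolvu → luztatszolvu.

luztatszolvu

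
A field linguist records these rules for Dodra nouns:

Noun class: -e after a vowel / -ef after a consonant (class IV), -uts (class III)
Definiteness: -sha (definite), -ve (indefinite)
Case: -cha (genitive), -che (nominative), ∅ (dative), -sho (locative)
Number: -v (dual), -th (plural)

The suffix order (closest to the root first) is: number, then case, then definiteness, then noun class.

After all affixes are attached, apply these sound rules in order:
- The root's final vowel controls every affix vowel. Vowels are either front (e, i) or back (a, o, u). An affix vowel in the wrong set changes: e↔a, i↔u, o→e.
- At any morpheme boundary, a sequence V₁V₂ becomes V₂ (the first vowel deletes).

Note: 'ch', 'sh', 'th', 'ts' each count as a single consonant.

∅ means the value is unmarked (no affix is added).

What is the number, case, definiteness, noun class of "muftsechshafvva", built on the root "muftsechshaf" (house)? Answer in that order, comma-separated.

Segment: muftsechshaf-v-ve-e.
number: -v → dual.
case: ∅ → dative.
definiteness: -ve → indefinite.
noun class: -e/ef → class IV.

dual, dative, indefinite, class IV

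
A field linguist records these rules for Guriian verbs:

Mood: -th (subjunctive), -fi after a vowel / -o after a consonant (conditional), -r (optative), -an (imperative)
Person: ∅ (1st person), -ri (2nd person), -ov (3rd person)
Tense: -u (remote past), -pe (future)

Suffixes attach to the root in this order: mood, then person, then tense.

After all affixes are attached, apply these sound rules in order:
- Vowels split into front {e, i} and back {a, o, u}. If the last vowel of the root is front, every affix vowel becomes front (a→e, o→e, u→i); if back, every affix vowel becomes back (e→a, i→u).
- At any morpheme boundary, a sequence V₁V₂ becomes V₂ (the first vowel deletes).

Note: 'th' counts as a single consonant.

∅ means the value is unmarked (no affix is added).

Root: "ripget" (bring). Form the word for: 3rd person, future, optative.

ripgetrevpe

Attach mood optative -r → ripgetr.
Attach person 3rd person -ov → ripgetrov.
Attach tense future -pe → ripgetrovpe.
Apply vowel harmony: ripgetrovpe → ripgetrevpe.
Vowel deletion: no change.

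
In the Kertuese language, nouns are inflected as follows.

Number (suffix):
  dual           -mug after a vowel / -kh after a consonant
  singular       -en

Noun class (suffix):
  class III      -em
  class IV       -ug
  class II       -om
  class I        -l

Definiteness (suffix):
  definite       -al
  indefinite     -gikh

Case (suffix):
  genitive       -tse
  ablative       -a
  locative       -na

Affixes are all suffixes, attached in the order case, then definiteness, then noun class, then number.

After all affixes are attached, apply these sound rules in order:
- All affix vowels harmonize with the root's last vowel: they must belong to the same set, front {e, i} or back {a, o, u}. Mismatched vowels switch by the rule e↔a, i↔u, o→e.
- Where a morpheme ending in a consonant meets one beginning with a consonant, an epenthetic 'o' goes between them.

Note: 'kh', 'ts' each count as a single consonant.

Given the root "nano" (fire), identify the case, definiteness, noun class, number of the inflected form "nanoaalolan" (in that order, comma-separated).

ablative, definite, class I, singular

Segment: nano-a-al-l-en.
case: -a → ablative.
definiteness: -al → definite.
noun class: -l → class I.
number: -en → singular.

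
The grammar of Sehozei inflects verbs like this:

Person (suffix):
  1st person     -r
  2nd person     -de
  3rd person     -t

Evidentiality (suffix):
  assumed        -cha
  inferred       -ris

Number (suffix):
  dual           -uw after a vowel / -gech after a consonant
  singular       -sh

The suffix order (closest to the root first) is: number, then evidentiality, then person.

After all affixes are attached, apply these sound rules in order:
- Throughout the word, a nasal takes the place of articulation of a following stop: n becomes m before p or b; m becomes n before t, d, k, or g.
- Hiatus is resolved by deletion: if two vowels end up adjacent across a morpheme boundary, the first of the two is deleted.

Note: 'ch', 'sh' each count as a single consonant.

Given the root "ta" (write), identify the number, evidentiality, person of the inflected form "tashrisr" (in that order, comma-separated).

singular, inferred, 1st person

Segment: ta-sh-ris-r.
number: -sh → singular.
evidentiality: -ris → inferred.
person: -r → 1st person.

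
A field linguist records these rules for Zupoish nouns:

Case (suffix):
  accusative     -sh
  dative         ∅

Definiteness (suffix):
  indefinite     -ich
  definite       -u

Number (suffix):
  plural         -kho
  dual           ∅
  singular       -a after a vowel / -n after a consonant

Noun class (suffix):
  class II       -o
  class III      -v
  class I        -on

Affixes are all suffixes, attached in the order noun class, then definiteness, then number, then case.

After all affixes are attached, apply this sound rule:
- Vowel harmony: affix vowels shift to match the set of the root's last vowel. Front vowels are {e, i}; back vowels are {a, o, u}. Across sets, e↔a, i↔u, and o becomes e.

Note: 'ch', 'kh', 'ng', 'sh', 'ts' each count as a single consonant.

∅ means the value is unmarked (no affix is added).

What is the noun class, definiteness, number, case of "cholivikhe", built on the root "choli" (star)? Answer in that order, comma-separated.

Segment: choli-v-u-kho.
noun class: -v → class III.
definiteness: -u → definite.
number: -kho → plural.
case: ∅ → dative.

class III, definite, plural, dative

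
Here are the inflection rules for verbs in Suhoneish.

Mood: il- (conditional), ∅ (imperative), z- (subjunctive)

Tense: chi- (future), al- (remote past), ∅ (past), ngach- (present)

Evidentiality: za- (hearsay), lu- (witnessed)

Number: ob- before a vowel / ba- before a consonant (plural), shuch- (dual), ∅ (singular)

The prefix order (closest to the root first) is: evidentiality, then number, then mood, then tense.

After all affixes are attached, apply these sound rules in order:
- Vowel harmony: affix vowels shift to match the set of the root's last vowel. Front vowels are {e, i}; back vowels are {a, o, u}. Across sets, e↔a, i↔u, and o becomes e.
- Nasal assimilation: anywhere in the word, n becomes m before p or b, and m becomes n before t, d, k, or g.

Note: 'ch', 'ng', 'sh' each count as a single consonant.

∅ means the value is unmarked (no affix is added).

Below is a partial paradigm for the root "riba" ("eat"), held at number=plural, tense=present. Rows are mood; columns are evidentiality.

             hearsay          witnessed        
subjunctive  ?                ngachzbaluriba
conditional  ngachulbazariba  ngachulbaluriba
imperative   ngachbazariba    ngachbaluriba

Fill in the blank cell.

ngachzbazariba

Attach evidentiality hearsay za- → zariba.
Attach number plural ba- (before consonant 'z') → bazariba.
Attach mood subjunctive z- → zbazariba.
Attach tense present ngach- → ngachzbazariba.
Vowel harmony: no change.
Nasal assimilation: no change.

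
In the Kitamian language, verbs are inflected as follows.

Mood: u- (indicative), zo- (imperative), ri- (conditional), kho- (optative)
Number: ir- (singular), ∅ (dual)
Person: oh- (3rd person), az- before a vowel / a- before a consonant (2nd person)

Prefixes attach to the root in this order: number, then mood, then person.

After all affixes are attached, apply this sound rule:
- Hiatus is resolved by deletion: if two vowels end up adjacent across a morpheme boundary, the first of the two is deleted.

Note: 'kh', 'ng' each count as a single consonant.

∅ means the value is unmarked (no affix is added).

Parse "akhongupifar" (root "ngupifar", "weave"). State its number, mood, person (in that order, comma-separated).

Segment: a-kho-ngupifar.
number: ∅ → dual.
mood: kho- → optative.
person: az/a- → 2nd person.

dual, optative, 2nd person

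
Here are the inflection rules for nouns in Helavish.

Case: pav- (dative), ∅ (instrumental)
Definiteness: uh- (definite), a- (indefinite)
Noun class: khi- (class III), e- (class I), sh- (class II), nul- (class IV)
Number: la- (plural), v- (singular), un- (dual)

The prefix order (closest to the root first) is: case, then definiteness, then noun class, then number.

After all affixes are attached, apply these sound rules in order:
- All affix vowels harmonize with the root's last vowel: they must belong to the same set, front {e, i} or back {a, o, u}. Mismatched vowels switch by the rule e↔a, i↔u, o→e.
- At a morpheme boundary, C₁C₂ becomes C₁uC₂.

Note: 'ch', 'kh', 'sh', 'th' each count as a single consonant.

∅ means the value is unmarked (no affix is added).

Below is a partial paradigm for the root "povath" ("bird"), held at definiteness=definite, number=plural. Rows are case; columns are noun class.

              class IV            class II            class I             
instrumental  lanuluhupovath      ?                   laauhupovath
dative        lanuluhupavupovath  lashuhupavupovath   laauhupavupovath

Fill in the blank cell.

case = instrumental: zero marking, form stays povath.
Attach definiteness definite uh- → uhpovath.
Attach noun class class II sh- → shuhpovath.
Attach number plural la- → lashuhpovath.
Vowel harmony: no change.
Apply epenthesis: lashuhpovath → lashuhupovath.

lashuhupovath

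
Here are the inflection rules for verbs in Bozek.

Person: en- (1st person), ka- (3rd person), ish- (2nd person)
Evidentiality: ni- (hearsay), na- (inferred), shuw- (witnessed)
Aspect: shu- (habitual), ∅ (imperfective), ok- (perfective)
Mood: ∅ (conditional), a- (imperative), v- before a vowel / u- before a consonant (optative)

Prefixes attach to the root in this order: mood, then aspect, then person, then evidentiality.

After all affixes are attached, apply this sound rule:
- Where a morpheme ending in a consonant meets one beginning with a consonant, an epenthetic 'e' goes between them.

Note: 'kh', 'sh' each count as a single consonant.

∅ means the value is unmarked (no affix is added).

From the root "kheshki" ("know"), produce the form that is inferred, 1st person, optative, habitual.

naeneshuukheshki

Attach mood optative u- (before consonant 'kh') → ukheshki.
Attach aspect habitual shu- → shuukheshki.
Attach person 1st person en- → enshuukheshki.
Attach evidentiality inferred na- → naenshuukheshki.
Apply epenthesis: naenshuukheshki → naeneshuukheshki.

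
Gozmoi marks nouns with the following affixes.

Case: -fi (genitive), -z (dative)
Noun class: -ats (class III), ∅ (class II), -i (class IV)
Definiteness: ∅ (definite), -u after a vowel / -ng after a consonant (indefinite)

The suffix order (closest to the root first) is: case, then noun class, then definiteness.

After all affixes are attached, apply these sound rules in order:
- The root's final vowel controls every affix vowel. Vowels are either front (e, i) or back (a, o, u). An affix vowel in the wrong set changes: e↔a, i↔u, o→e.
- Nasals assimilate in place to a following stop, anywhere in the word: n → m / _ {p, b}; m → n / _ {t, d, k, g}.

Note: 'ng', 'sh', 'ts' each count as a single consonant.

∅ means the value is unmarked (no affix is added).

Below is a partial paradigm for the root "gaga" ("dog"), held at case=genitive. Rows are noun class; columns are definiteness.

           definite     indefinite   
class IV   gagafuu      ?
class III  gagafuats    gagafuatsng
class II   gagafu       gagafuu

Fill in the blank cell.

gagafuuu

Attach case genitive -fi → gagafi.
Attach noun class class IV -i → gagafii.
Attach definiteness indefinite -u (after vowel 'i') → gagafiiu.
Apply vowel harmony: gagafiiu → gagafuuu.
Nasal assimilation: no change.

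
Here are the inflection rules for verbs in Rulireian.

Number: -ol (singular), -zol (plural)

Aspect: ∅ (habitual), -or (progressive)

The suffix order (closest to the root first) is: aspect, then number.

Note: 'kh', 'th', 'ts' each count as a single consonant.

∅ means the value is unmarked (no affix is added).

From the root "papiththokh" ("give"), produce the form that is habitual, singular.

aspect = habitual: zero marking, form stays papiththokh.
Attach number singular -ol → papiththokhol.

papiththokhol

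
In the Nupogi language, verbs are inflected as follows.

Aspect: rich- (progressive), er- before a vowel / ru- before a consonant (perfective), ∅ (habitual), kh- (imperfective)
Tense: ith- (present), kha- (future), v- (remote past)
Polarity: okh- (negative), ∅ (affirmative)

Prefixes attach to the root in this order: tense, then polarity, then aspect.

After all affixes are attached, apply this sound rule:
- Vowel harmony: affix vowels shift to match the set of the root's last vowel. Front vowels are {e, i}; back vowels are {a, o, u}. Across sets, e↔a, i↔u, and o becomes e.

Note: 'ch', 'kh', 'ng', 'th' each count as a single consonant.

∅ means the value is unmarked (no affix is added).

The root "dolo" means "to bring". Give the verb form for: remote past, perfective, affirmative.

ruvdolo

Attach tense remote past v- → vdolo.
polarity = affirmative: zero marking, form stays vdolo.
Attach aspect perfective ru- (before consonant 'v') → ruvdolo.
Vowel harmony: no change.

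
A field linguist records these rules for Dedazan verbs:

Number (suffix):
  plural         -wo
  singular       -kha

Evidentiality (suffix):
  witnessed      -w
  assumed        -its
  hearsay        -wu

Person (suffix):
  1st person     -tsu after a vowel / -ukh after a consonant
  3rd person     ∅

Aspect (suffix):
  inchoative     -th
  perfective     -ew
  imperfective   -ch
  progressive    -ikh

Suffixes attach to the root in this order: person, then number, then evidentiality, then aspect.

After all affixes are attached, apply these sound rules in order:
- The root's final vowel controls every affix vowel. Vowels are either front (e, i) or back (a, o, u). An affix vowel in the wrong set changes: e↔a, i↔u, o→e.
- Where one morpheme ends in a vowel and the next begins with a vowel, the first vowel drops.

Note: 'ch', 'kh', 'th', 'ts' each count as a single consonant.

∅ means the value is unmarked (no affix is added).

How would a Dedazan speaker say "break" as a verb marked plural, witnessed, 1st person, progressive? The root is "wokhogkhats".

wokhogkhatsukhwowukh

Attach person 1st person -ukh (after consonant 'ts') → wokhogkhatsukh.
Attach number plural -wo → wokhogkhatsukhwo.
Attach evidentiality witnessed -w → wokhogkhatsukhwow.
Attach aspect progressive -ikh → wokhogkhatsukhwowikh.
Apply vowel harmony: wokhogkhatsukhwowikh → wokhogkhatsukhwowukh.
Vowel deletion: no change.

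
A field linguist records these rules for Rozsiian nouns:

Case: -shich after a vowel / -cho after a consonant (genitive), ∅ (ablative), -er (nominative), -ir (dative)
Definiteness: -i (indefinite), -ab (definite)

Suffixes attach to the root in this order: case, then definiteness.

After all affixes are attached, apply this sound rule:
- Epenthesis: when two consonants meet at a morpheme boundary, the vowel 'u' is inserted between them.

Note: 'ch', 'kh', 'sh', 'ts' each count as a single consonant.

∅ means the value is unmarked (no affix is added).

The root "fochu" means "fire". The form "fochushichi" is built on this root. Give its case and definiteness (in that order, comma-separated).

genitive, indefinite

Segment: fochu-shich-i.
case: -shich/cho → genitive.
definiteness: -i → indefinite.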